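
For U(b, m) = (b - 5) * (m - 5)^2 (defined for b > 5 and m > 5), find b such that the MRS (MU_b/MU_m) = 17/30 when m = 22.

b = 20

MU_b = (m−5)^2, MU_m = 2·(b−5)·(m−5).
MRS = (1/2)·(m−5)/(b−5).
Substitute m = 22: MRS = 8.5/(b − 5). Setting this equal to 17/30 gives b − 5 = 8.5/(17/30) = 15, so b = 20.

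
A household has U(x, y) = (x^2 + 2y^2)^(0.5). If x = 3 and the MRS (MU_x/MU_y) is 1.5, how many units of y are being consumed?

For CES with ρ = 2, MRS = (1/2)·(y/x)^(-1).
Setting (1/2)·(y/3)^(-1) = 1.5 gives (y/3)^(-1) = 3, so y/3 = 1/3 and y = 1.

y = 1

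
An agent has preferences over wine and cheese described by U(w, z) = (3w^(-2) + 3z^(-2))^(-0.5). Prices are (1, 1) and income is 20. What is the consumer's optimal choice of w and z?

w* = 10, z* = 10

For CES with ρ = -2, MRS = (z/w)^3.
Tangency: set MRS = p_w/p_z = 1/1 = 1.
So (z/w)^3 = 1; taking the cube root, z/w = 1, i.e. z = w.
Substitute into the budget 1·w + 1·z = 20: 2·w = 20, so w* = 10 and z* = 10.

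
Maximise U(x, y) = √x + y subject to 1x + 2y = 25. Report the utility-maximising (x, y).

x* = 1, y* = 12

MU_x = 1/(2√x), MU_y = 1.
MRS = 1/(2√x) ÷ 1.
Tangency: set MRS = p_x/p_y = 1/2 = 0.5.
MRS depends only on x: 0.5/√x = 0.5 ⇒ √x = 0.5/0.5 = 1 ⇒ x* = 1.
From the budget, 2·y = 25 − 1·1 = 24, so y* = 12.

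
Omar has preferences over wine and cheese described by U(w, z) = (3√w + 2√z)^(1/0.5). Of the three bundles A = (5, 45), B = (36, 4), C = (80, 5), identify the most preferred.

Bundle C

Evaluate utility at each bundle:
U(A) = 405.000.
U(B) = 484.000.
U(C) = 980.000.
Highest utility is C, so C ≻ B ≻ A.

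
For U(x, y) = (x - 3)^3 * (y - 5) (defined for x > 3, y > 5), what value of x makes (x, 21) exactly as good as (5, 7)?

U(5, 7) = 16.
Set U(x, 21) = 16 and solve.
With y = 21: (21 − 5) = 16, so (x − 3)^3 = 16/16 = 1.
Taking the cube root (with x > 3): x − 3 = 1, so x = 4.
Check: U(4, 21) = 16.

x = 4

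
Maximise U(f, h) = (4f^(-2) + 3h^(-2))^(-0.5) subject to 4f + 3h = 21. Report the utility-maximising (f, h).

f* = 3, h* = 3

For CES with ρ = -2, MRS = (4/3)·(h/f)^3.
Tangency: set MRS = p_f/p_h = 4/3.
So (h/f)^3 = 1; taking the cube root, h/f = 1, i.e. h = f.
Substitute into the budget 4·f + 3·h = 21: 7·f = 21, so f* = 3 and h* = 3.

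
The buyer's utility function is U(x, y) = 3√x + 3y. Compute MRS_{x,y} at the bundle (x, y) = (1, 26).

MRS = 0.5

MU_x = 3/(2√x), MU_y = 3.
MRS = 3/(2√x) ÷ 3.
At (1, 26): MRS = 0.5.
So at (1, 26) the consumer would give up 0.5 units of y for one more unit of x.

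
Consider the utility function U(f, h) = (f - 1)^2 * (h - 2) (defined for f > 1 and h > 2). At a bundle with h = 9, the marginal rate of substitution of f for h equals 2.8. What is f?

MU_f = 2·(f−1)·(h−2), MU_h = (f−1)^2.
MRS = (2/1)·(h−2)/(f−1).
Substitute h = 9: MRS = 14/(f − 1). Setting this equal to 2.8 gives f − 1 = 14/2.8 = 5, so f = 6.

f = 6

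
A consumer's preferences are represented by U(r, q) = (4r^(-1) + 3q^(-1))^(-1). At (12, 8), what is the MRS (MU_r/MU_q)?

For CES with ρ = -1, MRS = (4/3)·(q/r)^2.
At (12, 8): MRS = 16/27.
That is, one extra unit of r is worth 16/27 units of q at the margin.

MRS = 16/27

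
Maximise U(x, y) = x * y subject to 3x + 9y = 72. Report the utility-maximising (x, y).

x* = 12, y* = 4

MU_x = y and MU_y = x.
MRS = MU_x/MU_y = y/x.
Tangency: set MRS = p_x/p_y = 3/9 = 1/3.
So y/x = 1/3, i.e. y = (1/3)·x.
Substitute into the budget 3·x + 9·y = 72: 6·x = 72, so x* = 12.
Then y* = (1/3)·12 = 4.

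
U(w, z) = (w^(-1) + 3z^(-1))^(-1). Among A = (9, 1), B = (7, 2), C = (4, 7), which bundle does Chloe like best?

Bundle C

Evaluate utility at each bundle:
U(A) = 0.321.
U(B) = 0.609.
U(C) = 1.474.
Highest utility is C, so C ≻ B ≻ A.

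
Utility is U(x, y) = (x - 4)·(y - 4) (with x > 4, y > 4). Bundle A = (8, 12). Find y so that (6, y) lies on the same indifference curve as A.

y = 20

U(8, 12) = 32.
Set U(6, y) = 32 and solve.
With x = 6: (6 − 4) = 2, so (y − 4) = 32/2 = 16.
So y = 4 + 16 = 20.
Check: U(6, 20) = 32.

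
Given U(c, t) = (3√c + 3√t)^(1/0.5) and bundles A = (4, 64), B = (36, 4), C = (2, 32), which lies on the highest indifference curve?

Evaluate utility at each bundle:
U(A) = 900.000.
U(B) = 576.000.
U(C) = 450.000.
Highest utility is A, so A ≻ B ≻ C.

Bundle A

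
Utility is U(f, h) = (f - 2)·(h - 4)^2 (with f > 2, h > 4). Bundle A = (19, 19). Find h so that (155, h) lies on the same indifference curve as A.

U(19, 19) = 3825.
Set U(155, h) = 3825 and solve.
With f = 155: (155 − 2) = 153, so (h − 4)^2 = 3825/153 = 25.
Taking the square root (with h > 4): h − 4 = 5, so h = 9.
Check: U(155, 9) = 3825.

h = 9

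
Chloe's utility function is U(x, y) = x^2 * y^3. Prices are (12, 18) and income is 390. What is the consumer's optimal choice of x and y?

x* = 13, y* = 13

MU_x = 2·x·y^3 and MU_y = 3·x^2·y^2.
MRS = MU_x/MU_y = (2/3)·y/x.
Tangency: set MRS = p_x/p_y = 12/18 = 2/3.
So (2/3)·y/x = 2/3, i.e. y = x.
Substitute into the budget 12·x + 18·y = 390: 30·x = 390, so x* = 13.
Then y* = 13.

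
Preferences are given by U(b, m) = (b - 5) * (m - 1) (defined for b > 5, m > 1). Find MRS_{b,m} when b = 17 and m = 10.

MU_b = (m−1), MU_m = (b−5).
MRS = (m−1)/(b−5).
At (17, 10): MRS = 0.75.
So at (17, 10) the consumer would give up 0.75 units of m for one more unit of b.

MRS = 0.75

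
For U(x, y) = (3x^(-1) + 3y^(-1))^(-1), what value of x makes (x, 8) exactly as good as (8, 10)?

U depends on (x, y) only through S = 3x^(-1) + 3y^(-1), so equal utility means equal S. At (8, 10): S = 27/40.
With y = 8: 3·8^(-1) = 0.375, so 3x^(-1) = 27/40 − 0.375 = 0.3, i.e. x^(-1) = 0.1.
Hence x = 1/0.1 = 10.
Check: U(10, 8) = 1.4815.

x = 10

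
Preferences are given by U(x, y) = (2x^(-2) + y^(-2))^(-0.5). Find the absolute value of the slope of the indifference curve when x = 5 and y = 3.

For CES with ρ = -2, MRS = (2/1)·(y/x)^3.
At (5, 3): MRS = 54/125.
So at (5, 3) the consumer would give up 54/125 units of y for one more unit of x.

MRS = 54/125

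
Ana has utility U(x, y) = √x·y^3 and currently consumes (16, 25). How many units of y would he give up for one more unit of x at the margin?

MU_x = 0.5·x^(-0.5)·y^3 and MU_y = 3·√x·y^2.
MRS = MU_x/MU_y = (1/6)·y/x.
At (16, 25): MRS = 25/96.
That is, one extra unit of x is worth 25/96 units of y at the margin.

MRS = 25/96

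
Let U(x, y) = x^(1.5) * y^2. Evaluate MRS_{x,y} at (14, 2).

MRS = 3/28

MU_x = 1.5·√x·y^2 and MU_y = 2·x^(1.5)·y.
MRS = MU_x/MU_y = (0.75)·y/x.
At (14, 2): MRS = 3/28.
That is, one extra unit of x is worth 3/28 units of y at the margin.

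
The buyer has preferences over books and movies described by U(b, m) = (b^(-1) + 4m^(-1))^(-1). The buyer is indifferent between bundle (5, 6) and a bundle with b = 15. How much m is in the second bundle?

m = 5

U depends on (b, m) only through S = b^(-1) + 4m^(-1), so equal utility means equal S. At (5, 6): S = 13/15.
With b = 15: 15^(-1) = 1/15, so 4m^(-1) = 13/15 − 1/15 = 0.8, i.e. m^(-1) = 0.2.
Hence m = 1/0.2 = 5.
Check: U(15, 5) = 1.1538.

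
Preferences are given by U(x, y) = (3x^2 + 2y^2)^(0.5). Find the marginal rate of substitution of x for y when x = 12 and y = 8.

MRS = 2.25

For CES with ρ = 2, MRS = (3/2)·(y/x)^(-1).
At (12, 8): MRS = 2.25.
The indifference curve has slope −2.25 at this bundle.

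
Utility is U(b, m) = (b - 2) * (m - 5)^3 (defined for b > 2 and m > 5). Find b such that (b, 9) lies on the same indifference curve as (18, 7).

b = 4

U(18, 7) = 128.
Set U(b, 9) = 128 and solve.
With m = 9: (9 − 5)^3 = 64, so (b − 2) = 128/64 = 2.
So b = 2 + 2 = 4.
Check: U(4, 9) = 128.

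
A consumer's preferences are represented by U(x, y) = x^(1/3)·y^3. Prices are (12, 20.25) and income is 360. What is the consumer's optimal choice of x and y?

MU_x = 1/3·x^(-2/3)·y^3 and MU_y = 3·x^(1/3)·y^2.
MRS = MU_x/MU_y = (1/9)·y/x.
Tangency: set MRS = p_x/p_y = 12/20.25 = 16/27.
So (1/9)·y/x = 16/27, i.e. y = (16/3)·x.
Substitute into the budget 12·x + 20.25·y = 360: 120·x = 360, so x* = 3.
Then y* = (16/3)·3 = 16.

x* = 3, y* = 16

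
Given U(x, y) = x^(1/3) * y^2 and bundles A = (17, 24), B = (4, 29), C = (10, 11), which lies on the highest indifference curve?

Evaluate utility at each bundle:
U(A) = 1481.058.
U(B) = 1335.004.
U(C) = 260.687.
Highest utility is A, so A ≻ B ≻ C.

Bundle A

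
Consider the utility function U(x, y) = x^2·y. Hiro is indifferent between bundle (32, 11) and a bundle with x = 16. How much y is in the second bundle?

y = 44

U(32, 11) = 11264.
Set U(16, y) = 11264 and solve.
With x = 16: 16^2 = 256, so y = 11264/256 = 44.
Check: U(16, 44) = 11264.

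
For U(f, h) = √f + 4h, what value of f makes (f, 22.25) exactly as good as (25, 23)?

U(25, 23) = 97.
Set U(f, 22.25) = 97 and solve.
With h = 22.25: √f = 97 − 4·22.25 = 8, so √f = 8 and f = 64.
Check: U(64, 22.25) = 97.

f = 64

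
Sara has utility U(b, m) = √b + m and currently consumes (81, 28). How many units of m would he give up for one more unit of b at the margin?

MU_b = 1/(2√b), MU_m = 1.
MRS = 1/(2√b) ÷ 1.
At (81, 28): MRS = 1/18.
The indifference curve has slope −1/18 at this bundle.

MRS = 1/18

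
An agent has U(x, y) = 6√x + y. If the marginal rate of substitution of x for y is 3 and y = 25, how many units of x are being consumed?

MU_x = 6/(2√x), MU_y = 1.
MRS = 6/(2√x) ÷ 1.
MRS depends only on x: 3/√x = 3 ⇒ √x = 3/3 = 1 ⇒ x = 1.

x = 1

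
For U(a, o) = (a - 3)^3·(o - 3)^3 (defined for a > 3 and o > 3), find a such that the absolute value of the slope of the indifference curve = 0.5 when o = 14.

MU_a = 3·(a−3)^2·(o−3)^3, MU_o = 3·(a−3)^3·(o−3)^2.
MRS = (o−3)/(a−3).
Substitute o = 14: MRS = 11/(a − 3). Setting this equal to 0.5 gives a − 3 = 11/0.5 = 22, so a = 25.

a = 25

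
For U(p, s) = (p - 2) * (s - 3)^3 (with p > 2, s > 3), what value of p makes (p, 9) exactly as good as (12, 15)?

p = 82

U(12, 15) = 17280.
Set U(p, 9) = 17280 and solve.
With s = 9: (9 − 3)^3 = 216, so (p − 2) = 17280/216 = 80.
So p = 2 + 80 = 82.
Check: U(82, 9) = 17280.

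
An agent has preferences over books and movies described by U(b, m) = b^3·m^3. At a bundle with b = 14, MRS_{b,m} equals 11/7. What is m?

m = 22

MU_b = 3·b^2·m^3 and MU_m = 3·b^3·m^2.
MRS = MU_b/MU_m = m/b.
Substitute b = 14: MRS = m/14. Setting m/14 = 11/7 gives m = (11/7)·14 = 22.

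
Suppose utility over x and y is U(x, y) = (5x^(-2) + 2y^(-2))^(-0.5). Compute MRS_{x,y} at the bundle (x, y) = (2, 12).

MRS = 540

For CES with ρ = -2, MRS = (5/2)·(y/x)^3.
At (2, 12): MRS = 540.
So at (2, 12) the consumer would give up 540 units of y for one more unit of x.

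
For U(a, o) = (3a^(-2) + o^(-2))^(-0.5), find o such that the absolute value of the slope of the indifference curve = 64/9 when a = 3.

For CES with ρ = -2, MRS = (3/1)·(o/a)^3.
Setting (3/1)·(o/3)^3 = 64/9 gives (o/3)^3 = 64/27, so o/3 = 4/3 and o = 4.

o = 4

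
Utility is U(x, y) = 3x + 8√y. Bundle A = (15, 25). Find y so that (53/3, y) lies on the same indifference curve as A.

U(15, 25) = 85.
Set U(53/3, y) = 85 and solve.
With x = 53/3: 8√y = 85 − 3·53/3 = 32, so √y = 4 and y = 16.
Check: U(53/3, 16) = 85.

y = 16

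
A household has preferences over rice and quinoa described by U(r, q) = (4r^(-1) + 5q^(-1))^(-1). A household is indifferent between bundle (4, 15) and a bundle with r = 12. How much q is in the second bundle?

q = 5

U depends on (r, q) only through S = 4r^(-1) + 5q^(-1), so equal utility means equal S. At (4, 15): S = 4/3.
With r = 12: 4·12^(-1) = 1/3, so 5q^(-1) = 4/3 − 1/3 = 1, i.e. q^(-1) = 0.2.
Hence q = 1/0.2 = 5.
Check: U(12, 5) = 0.75.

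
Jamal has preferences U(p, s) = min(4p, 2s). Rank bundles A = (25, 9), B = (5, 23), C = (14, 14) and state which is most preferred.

Evaluate utility at each bundle:
U(A) = 18.
U(B) = 20.
U(C) = 28.
Highest utility is C, so C ≻ B ≻ A.

Bundle C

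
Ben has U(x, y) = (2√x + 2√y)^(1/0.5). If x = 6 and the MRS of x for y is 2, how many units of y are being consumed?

For CES with ρ = 0.5, MRS = √(y/x).
Setting √(y/6) = 2 gives y/6 = 4 and y = 24.

y = 24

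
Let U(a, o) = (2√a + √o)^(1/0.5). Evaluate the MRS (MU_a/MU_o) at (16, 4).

MRS = 1

For CES with ρ = 0.5, MRS = (2/1)·√(o/a).
At (16, 4): MRS = 1.
That is, one extra unit of a is worth 1 units of o at the margin.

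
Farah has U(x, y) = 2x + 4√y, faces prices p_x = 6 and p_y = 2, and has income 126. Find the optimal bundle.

MU_x = 2, MU_y = 4/(2√y).
MRS = 2 ÷ (4/(2√y)).
Tangency: set MRS = p_x/p_y = 6/2 = 3.
MRS depends only on y: √y = 3 ⇒ √y = 3 ⇒ y* = 9.
From the budget, 6·x = 126 − 2·9 = 108, so x* = 18.

x* = 18, y* = 9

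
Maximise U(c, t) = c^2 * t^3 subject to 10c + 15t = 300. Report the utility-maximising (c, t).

c* = 12, t* = 12

MU_c = 2·c·t^3 and MU_t = 3·c^2·t^2.
MRS = MU_c/MU_t = (2/3)·t/c.
Tangency: set MRS = p_c/p_t = 10/15 = 2/3.
So (2/3)·t/c = 2/3, i.e. t = c.
Substitute into the budget 10·c + 15·t = 300: 25·c = 300, so c* = 12.
Then t* = 12.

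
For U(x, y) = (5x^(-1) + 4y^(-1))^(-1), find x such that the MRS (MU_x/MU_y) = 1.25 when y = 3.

x = 3

For CES with ρ = -1, MRS = (5/4)·(y/x)^2.
Setting (5/4)·(3/x)^2 = 1.25 gives (3/x)^2 = 1, so 3/x = 1 and x = 3.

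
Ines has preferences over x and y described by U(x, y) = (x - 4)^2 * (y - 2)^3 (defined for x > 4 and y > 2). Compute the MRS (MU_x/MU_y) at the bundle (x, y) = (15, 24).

MRS = 4/3

MU_x = 2·(x−4)·(y−2)^3, MU_y = 3·(x−4)^2·(y−2)^2.
MRS = (2/3)·(y−2)/(x−4).
At (15, 24): MRS = 4/3.
The indifference curve has slope −4/3 at this bundle.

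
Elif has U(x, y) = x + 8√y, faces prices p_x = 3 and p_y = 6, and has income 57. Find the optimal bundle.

MU_x = 1, MU_y = 8/(2√y).
MRS = 1 ÷ (8/(2√y)).
Tangency: set MRS = p_x/p_y = 3/6 = 0.5.
MRS depends only on y: 0.25·√y = 0.5 ⇒ √y = 0.5/0.25 = 2 ⇒ y* = 4.
From the budget, 3·x = 57 − 6·4 = 33, so x* = 11.

x* = 11, y* = 4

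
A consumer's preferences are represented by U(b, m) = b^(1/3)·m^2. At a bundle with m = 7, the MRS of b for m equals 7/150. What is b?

b = 25

MU_b = 1/3·b^(-2/3)·m^2 and MU_m = 2·b^(1/3)·m.
MRS = MU_b/MU_m = (1/6)·m/b.
Substitute m = 7: MRS = (7/6)/b. Setting (7/6)/b = 7/150 gives b = (7/6)/(7/150) = 25.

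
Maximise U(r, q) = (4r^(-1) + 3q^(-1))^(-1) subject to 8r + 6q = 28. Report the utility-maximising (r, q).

For CES with ρ = -1, MRS = (4/3)·(q/r)^2.
Tangency: set MRS = p_r/p_q = 8/6 = 4/3.
So (q/r)^2 = 1; taking the square root, q/r = 1, i.e. q = r.
Substitute into the budget 8·r + 6·q = 28: 14·r = 28, so r* = 2 and q* = 2.

r* = 2, q* = 2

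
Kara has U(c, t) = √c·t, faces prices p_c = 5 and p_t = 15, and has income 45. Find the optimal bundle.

MU_c = 0.5·c^(-0.5)·t and MU_t = √c.
MRS = MU_c/MU_t = (0.5)·t/c.
Tangency: set MRS = p_c/p_t = 5/15 = 1/3.
So (0.5)·t/c = 1/3, i.e. t = (2/3)·c.
Substitute into the budget 5·c + 15·t = 45: 15·c = 45, so c* = 3.
Then t* = (2/3)·3 = 2.

c* = 3, t* = 2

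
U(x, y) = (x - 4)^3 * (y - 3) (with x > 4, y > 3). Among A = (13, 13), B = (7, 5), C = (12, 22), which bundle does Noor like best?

Evaluate utility at each bundle:
U(A) = 7290.
U(B) = 54.
U(C) = 9728.
Highest utility is C, so C ≻ A ≻ B.

Bundle C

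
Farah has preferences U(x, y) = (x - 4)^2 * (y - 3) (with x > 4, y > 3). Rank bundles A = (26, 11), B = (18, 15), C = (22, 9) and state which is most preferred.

Evaluate utility at each bundle:
U(A) = 3872.
U(B) = 2352.
U(C) = 1944.
Highest utility is A, so A ≻ B ≻ C.

Bundle A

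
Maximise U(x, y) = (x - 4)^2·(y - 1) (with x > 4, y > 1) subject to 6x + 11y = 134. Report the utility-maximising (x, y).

MU_x = 2·(x−4)·(y−1), MU_y = (x−4)^2.
MRS = (2/1)·(y−1)/(x−4).
Tangency: set MRS = p_x/p_y = 6/11.
So (2/1)·(y − 1)/(x − 4) = 6/11, i.e. (y − 1) = (3/11)·(x − 4).
Rewrite the budget in excess-of-subsistence terms: 6·(x − 4) + 11·(y − 1) = 134 − 6·4 − 11·1 = 99.
Substituting, 9·(x − 4) = 99, so x − 4 = 11 and x* = 15.
Then y − 1 = (3/11)·11 = 3, so y* = 4.

x* = 15, y* = 4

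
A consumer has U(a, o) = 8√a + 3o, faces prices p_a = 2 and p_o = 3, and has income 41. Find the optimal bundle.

a* = 4, o* = 11

MU_a = 8/(2√a), MU_o = 3.
MRS = 8/(2√a) ÷ 3.
Tangency: set MRS = p_a/p_o = 2/3.
MRS depends only on a: (4/3)/√a = 2/3 ⇒ √a = (4/3)/(2/3) = 2 ⇒ a* = 4.
From the budget, 3·o = 41 − 2·4 = 33, so o* = 11.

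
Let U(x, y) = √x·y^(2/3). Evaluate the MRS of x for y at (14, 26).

MRS = 39/28

MU_x = 0.5·x^(-0.5)·y^(2/3) and MU_y = 2/3·√x·y^(-1/3).
MRS = MU_x/MU_y = (0.75)·y/x.
At (14, 26): MRS = 39/28.
So at (14, 26) the consumer would give up 39/28 units of y for one more unit of x.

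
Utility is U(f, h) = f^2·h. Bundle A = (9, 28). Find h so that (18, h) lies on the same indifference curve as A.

h = 7

U(9, 28) = 2268.
Set U(18, h) = 2268 and solve.
With f = 18: 18^2 = 324, so h = 2268/324 = 7.
Check: U(18, 7) = 2268.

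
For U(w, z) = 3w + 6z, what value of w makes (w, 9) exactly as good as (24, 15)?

U(24, 15) = 162.
Set U(w, 9) = 162 and solve.
3w + 6·9 = 162 ⇒ 3w = 108 ⇒ w = 36.
Check: U(36, 9) = 162.

w = 36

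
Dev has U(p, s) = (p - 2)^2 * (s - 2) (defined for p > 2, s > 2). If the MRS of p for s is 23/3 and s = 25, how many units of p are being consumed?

MU_p = 2·(p−2)·(s−2), MU_s = (p−2)^2.
MRS = (2/1)·(s−2)/(p−2).
Substitute s = 25: MRS = 46/(p − 2). Setting this equal to 23/3 gives p − 2 = 46/(23/3) = 6, so p = 8.

p = 8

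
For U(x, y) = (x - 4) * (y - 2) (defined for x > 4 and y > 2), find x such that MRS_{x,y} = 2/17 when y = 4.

x = 21

MU_x = (y−2), MU_y = (x−4).
MRS = (y−2)/(x−4).
Substitute y = 4: MRS = 2/(x − 4). Setting this equal to 2/17 gives x − 4 = 2/(2/17) = 17, so x = 21.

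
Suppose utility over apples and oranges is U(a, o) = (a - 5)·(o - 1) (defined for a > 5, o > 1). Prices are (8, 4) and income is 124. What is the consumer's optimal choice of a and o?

a* = 10, o* = 11

MU_a = (o−1), MU_o = (a−5).
MRS = (o−1)/(a−5).
Tangency: set MRS = p_a/p_o = 8/4 = 2.
So (o − 1)/(a − 5) = 2, i.e. (o − 1) = 2·(a − 5).
Rewrite the budget in excess-of-subsistence terms: 8·(a − 5) + 4·(o − 1) = 124 − 8·5 − 4·1 = 80.
Substituting, 16·(a − 5) = 80, so a − 5 = 5 and a* = 10.
Then o − 1 = 2·5 = 10, so o* = 11.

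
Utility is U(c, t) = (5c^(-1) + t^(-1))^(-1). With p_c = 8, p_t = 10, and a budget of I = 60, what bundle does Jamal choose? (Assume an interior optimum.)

For CES with ρ = -1, MRS = (5/1)·(t/c)^2.
Tangency: set MRS = p_c/p_t = 8/10 = 0.8.
So (t/c)^2 = 4/25; taking the square root, t/c = 0.4, i.e. t = 0.4·c.
Substitute into the budget 8·c + 10·t = 60: 12·c = 60, so c* = 5 and t* = 0.4·5 = 2.

c* = 5, t* = 2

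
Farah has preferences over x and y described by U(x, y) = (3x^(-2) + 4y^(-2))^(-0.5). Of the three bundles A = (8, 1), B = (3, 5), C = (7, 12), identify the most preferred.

Evaluate utility at each bundle:
U(A) = 0.497.
U(B) = 1.424.
U(C) = 3.352.
Highest utility is C, so C ≻ B ≻ A.

Bundle C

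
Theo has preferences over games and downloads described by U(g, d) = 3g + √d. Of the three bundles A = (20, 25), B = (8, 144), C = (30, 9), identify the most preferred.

Bundle C

Evaluate utility at each bundle:
U(A) = 65.000.
U(B) = 36.000.
U(C) = 93.000.
Highest utility is C, so C ≻ A ≻ B.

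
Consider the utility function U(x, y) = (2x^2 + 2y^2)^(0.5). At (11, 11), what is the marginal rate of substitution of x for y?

For CES with ρ = 2, MRS = (y/x)^(-1).
At (11, 11): MRS = 1.
The indifference curve has slope −1 at this bundle.

MRS = 1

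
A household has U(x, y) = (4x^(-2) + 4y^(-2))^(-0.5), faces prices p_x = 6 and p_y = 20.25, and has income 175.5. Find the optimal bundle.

x* = 9, y* = 6

For CES with ρ = -2, MRS = (y/x)^3.
Tangency: set MRS = p_x/p_y = 6/20.25 = 8/27.
So (y/x)^3 = 8/27; taking the cube root, y/x = 2/3, i.e. y = (2/3)·x.
Substitute into the budget 6·x + 20.25·y = 175.5: 19.5·x = 175.5, so x* = 9 and y* = (2/3)·9 = 6.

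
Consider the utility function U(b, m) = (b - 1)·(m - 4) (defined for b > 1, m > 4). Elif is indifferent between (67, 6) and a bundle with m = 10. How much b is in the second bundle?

b = 23

U(67, 6) = 132.
Set U(b, 10) = 132 and solve.
With m = 10: (10 − 4) = 6, so (b − 1) = 132/6 = 22.
So b = 1 + 22 = 23.
Check: U(23, 10) = 132.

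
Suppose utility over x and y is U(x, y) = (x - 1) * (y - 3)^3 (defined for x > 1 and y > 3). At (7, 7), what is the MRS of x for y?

MU_x = (y−3)^3, MU_y = 3·(x−1)·(y−3)^2.
MRS = (1/3)·(y−3)/(x−1).
At (7, 7): MRS = 2/9.
The indifference curve has slope −2/9 at this bundle.

MRS = 2/9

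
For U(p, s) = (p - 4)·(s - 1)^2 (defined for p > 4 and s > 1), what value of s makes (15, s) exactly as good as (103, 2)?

U(103, 2) = 99.
Set U(15, s) = 99 and solve.
With p = 15: (15 − 4) = 11, so (s − 1)^2 = 99/11 = 9.
Taking the square root (with s > 1): s − 1 = 3, so s = 4.
Check: U(15, 4) = 99.

s = 4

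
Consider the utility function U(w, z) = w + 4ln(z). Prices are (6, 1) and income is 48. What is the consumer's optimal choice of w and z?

w* = 4, z* = 24

MU_w = 1, MU_z = 4/z.
MRS = 1 ÷ (4/z).
Tangency: set MRS = p_w/p_z = 6/1 = 6.
MRS depends only on z: 0.25·z = 6 ⇒ z* = 6/0.25 = 24.
From the budget, 6·w = 48 − 1·24 = 24, so w* = 4.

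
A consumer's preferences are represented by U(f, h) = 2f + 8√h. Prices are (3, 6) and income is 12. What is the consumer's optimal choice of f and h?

f* = 2, h* = 1

MU_f = 2, MU_h = 8/(2√h).
MRS = 2 ÷ (8/(2√h)).
Tangency: set MRS = p_f/p_h = 3/6 = 0.5.
MRS depends only on h: 0.5·√h = 0.5 ⇒ √h = 0.5/0.5 = 1 ⇒ h* = 1.
From the budget, 3·f = 12 − 6·1 = 6, so f* = 2.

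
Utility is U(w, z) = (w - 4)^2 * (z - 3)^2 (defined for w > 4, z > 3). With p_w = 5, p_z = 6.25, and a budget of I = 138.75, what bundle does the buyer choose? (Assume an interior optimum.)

w* = 14, z* = 11

MU_w = 2·(w−4)·(z−3)^2, MU_z = 2·(w−4)^2·(z−3).
MRS = (z−3)/(w−4).
Tangency: set MRS = p_w/p_z = 5/6.25 = 0.8.
So (z − 3)/(w − 4) = 0.8, i.e. (z − 3) = 0.8·(w − 4).
Rewrite the budget in excess-of-subsistence terms: 5·(w − 4) + 6.25·(z − 3) = 138.75 − 5·4 − 6.25·3 = 100.
Substituting, 10·(w − 4) = 100, so w − 4 = 10 and w* = 14.
Then z − 3 = 0.8·10 = 8, so z* = 11.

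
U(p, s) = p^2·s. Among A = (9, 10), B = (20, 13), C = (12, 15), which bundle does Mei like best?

Evaluate utility at each bundle:
U(A) = 810.
U(B) = 5200.
U(C) = 2160.
Highest utility is B, so B ≻ C ≻ A.

Bundle B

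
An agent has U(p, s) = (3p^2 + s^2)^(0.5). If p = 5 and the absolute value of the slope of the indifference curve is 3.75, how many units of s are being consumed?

For CES with ρ = 2, MRS = (3/1)·(s/p)^(-1).
Setting (3/1)·(s/5)^(-1) = 3.75 gives (s/5)^(-1) = 1.25, so s/5 = 0.8 and s = 4.

s = 4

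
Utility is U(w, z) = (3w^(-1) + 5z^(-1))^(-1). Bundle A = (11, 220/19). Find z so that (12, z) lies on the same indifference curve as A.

z = 11

U depends on (w, z) only through S = 3w^(-1) + 5z^(-1), so equal utility means equal S. At (11, 220/19): S = 31/44.
With w = 12: 3·12^(-1) = 0.25, so 5z^(-1) = 31/44 − 0.25 = 5/11, i.e. z^(-1) = 1/11.
Hence z = 1/(1/11) = 11.
Check: U(12, 11) = 1.4194.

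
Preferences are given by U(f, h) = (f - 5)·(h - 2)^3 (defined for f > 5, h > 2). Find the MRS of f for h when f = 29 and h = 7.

MU_f = (h−2)^3, MU_h = 3·(f−5)·(h−2)^2.
MRS = (1/3)·(h−2)/(f−5).
At (29, 7): MRS = 5/72.
That is, one extra unit of f is worth 5/72 units of h at the margin.

MRS = 5/72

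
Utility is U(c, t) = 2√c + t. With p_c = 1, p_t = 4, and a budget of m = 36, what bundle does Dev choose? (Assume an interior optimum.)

c* = 16, t* = 5

MU_c = 2/(2√c), MU_t = 1.
MRS = 2/(2√c) ÷ 1.
Tangency: set MRS = p_c/p_t = 1/4 = 0.25.
MRS depends only on c: 1/√c = 0.25 ⇒ √c = 1/0.25 = 4 ⇒ c* = 16.
From the budget, 4·t = 36 − 1·16 = 20, so t* = 5.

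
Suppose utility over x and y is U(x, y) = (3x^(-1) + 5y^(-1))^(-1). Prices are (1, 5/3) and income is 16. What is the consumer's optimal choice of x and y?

x* = 6, y* = 6

For CES with ρ = -1, MRS = (3/5)·(y/x)^2.
Tangency: set MRS = p_x/p_y = 1/(5/3) = 0.6.
So (y/x)^2 = 1; taking the square root, y/x = 1, i.e. y = x.
Substitute into the budget 1·x + (5/3)·y = 16: (8/3)·x = 16, so x* = 6 and y* = 6.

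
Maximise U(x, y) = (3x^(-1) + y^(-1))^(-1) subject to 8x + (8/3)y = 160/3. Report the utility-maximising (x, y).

x* = 5, y* = 5

For CES with ρ = -1, MRS = (3/1)·(y/x)^2.
Tangency: set MRS = p_x/p_y = 8/(8/3) = 3.
So (y/x)^2 = 1; taking the square root, y/x = 1, i.e. y = x.
Substitute into the budget 8·x + (8/3)·y = 160/3: (32/3)·x = 160/3, so x* = 5 and y* = 5.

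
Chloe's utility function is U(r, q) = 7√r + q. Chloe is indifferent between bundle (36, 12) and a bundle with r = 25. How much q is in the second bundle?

q = 19

U(36, 12) = 54.
Set U(25, q) = 54 and solve.
With r = 25: √25 = 5, so q = 54 − 7·5 = 19.
Check: U(25, 19) = 54.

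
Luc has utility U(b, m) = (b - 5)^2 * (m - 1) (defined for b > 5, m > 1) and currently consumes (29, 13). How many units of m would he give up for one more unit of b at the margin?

MU_b = 2·(b−5)·(m−1), MU_m = (b−5)^2.
MRS = (2/1)·(m−1)/(b−5).
At (29, 13): MRS = 1.
So at (29, 13) the consumer would give up 1 units of m for one more unit of b.

MRS = 1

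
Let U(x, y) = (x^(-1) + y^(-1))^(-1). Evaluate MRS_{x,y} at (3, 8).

MRS = 64/9

For CES with ρ = -1, MRS = (y/x)^2.
At (3, 8): MRS = 64/9.
So at (3, 8) the consumer would give up 64/9 units of y for one more unit of x.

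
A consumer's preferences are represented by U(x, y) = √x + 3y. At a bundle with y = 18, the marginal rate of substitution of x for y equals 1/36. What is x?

x = 36

MU_x = 1/(2√x), MU_y = 3.
MRS = 1/(2√x) ÷ 3.
MRS depends only on x: (1/6)/√x = 1/36 ⇒ √x = (1/6)/(1/36) = 6 ⇒ x = 36.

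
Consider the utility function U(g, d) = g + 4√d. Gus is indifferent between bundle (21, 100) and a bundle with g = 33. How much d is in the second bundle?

d = 49

U(21, 100) = 61.
Set U(33, d) = 61 and solve.
With g = 33: 4√d = 61 − 33 = 28, so √d = 7 and d = 49.
Check: U(33, 49) = 61.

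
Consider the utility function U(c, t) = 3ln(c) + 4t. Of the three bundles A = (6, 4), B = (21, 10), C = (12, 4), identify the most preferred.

Evaluate utility at each bundle:
U(A) = 21.375.
U(B) = 49.134.
U(C) = 23.455.
Highest utility is B, so B ≻ C ≻ A.

Bundle B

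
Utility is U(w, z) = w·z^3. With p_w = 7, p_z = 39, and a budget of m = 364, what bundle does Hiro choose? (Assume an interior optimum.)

MU_w = z^3 and MU_z = 3·w·z^2.
MRS = MU_w/MU_z = (1/3)·z/w.
Tangency: set MRS = p_w/p_z = 7/39.
So (1/3)·z/w = 7/39, i.e. z = (7/13)·w.
Substitute into the budget 7·w + 39·z = 364: 28·w = 364, so w* = 13.
Then z* = (7/13)·13 = 7.

w* = 13, z* = 7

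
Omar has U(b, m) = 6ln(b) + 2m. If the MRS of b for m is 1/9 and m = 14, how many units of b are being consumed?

MU_b = 6/b, MU_m = 2.
MRS = 6/b ÷ 2.
MRS depends only on b: 3/b = 1/9 ⇒ b = 3/(1/9) = 27.

b = 27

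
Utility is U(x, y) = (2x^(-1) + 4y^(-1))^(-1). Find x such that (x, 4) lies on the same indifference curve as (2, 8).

U depends on (x, y) only through S = 2x^(-1) + 4y^(-1), so equal utility means equal S. At (2, 8): S = 1.5.
With y = 4: 4·4^(-1) = 1, so 2x^(-1) = 1.5 − 1 = 0.5, i.e. x^(-1) = 0.25.
Hence x = 1/0.25 = 4.
Check: U(4, 4) = 0.6667.

x = 4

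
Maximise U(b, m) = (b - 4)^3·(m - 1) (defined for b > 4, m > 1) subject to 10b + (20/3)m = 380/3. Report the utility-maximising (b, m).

MU_b = 3·(b−4)^2·(m−1), MU_m = (b−4)^3.
MRS = (3/1)·(m−1)/(b−4).
Tangency: set MRS = p_b/p_m = 10/(20/3) = 1.5.
So (3/1)·(m − 1)/(b − 4) = 1.5, i.e. (m − 1) = 0.5·(b − 4).
Rewrite the budget in excess-of-subsistence terms: 10·(b − 4) + (20/3)·(m − 1) = 380/3 − 10·4 − (20/3)·1 = 80.
Substituting, (40/3)·(b − 4) = 80, so b − 4 = 6 and b* = 10.
Then m − 1 = 0.5·6 = 3, so m* = 4.

b* = 10, m* = 4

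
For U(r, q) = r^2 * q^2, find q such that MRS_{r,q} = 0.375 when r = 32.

MU_r = 2·r·q^2 and MU_q = 2·r^2·q.
MRS = MU_r/MU_q = q/r.
Substitute r = 32: MRS = q/32. Setting q/32 = 0.375 gives q = 0.375·32 = 12.

q = 12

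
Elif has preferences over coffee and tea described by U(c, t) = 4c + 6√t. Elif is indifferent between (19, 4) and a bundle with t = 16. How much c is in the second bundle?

c = 16

U(19, 4) = 88.
Set U(c, 16) = 88 and solve.
With t = 16: √16 = 4, so 4c = 88 − 6·4 = 64 and c = 16.
Check: U(16, 16) = 88.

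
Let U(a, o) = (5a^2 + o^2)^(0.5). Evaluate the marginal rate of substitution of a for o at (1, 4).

MRS = 1.25

For CES with ρ = 2, MRS = (5/1)·(o/a)^(-1).
At (1, 4): MRS = 1.25.
The indifference curve has slope −1.25 at this bundle.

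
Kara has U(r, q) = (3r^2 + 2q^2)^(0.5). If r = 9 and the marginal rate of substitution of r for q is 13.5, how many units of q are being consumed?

q = 1

For CES with ρ = 2, MRS = (3/2)·(q/r)^(-1).
Setting (3/2)·(q/9)^(-1) = 13.5 gives (q/9)^(-1) = 9, so q/9 = 1/9 and q = 1.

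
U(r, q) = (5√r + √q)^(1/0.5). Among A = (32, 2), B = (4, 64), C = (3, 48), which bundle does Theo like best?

Evaluate utility at each bundle:
U(A) = 882.000.
U(B) = 324.000.
U(C) = 243.000.
Highest utility is A, so A ≻ B ≻ C.

Bundle A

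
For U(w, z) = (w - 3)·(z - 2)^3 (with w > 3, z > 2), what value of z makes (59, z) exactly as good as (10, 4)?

U(10, 4) = 56.
Set U(59, z) = 56 and solve.
With w = 59: (59 − 3) = 56, so (z − 2)^3 = 56/56 = 1.
Taking the cube root (with z > 2): z − 2 = 1, so z = 3.
Check: U(59, 3) = 56.

z = 3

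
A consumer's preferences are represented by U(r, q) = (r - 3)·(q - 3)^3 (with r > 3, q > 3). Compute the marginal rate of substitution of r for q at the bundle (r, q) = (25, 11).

MRS = 4/33

MU_r = (q−3)^3, MU_q = 3·(r−3)·(q−3)^2.
MRS = (1/3)·(q−3)/(r−3).
At (25, 11): MRS = 4/33.
That is, one extra unit of r is worth 4/33 units of q at the margin.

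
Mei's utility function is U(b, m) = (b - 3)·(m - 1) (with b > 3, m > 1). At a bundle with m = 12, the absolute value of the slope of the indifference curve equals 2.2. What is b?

MU_b = (m−1), MU_m = (b−3).
MRS = (m−1)/(b−3).
Substitute m = 12: MRS = 11/(b − 3). Setting this equal to 2.2 gives b − 3 = 11/2.2 = 5, so b = 8.

b = 8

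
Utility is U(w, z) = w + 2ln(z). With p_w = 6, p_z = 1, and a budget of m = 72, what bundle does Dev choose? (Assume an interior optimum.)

MU_w = 1, MU_z = 2/z.
MRS = 1 ÷ (2/z).
Tangency: set MRS = p_w/p_z = 6/1 = 6.
MRS depends only on z: 0.5·z = 6 ⇒ z* = 6/0.5 = 12.
From the budget, 6·w = 72 − 1·12 = 60, so w* = 10.

w* = 10, z* = 12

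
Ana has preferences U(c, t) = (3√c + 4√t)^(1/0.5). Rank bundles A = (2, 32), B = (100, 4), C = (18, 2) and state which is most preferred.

Bundle B

Evaluate utility at each bundle:
U(A) = 722.000.
U(B) = 1444.000.
U(C) = 338.000.
Highest utility is B, so B ≻ A ≻ C.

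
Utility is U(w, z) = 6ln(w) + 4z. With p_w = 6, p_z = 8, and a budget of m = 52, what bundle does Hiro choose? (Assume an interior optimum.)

w* = 2, z* = 5

MU_w = 6/w, MU_z = 4.
MRS = 6/w ÷ 4.
Tangency: set MRS = p_w/p_z = 6/8 = 0.75.
MRS depends only on w: 1.5/w = 0.75 ⇒ w* = 1.5/0.75 = 2.
From the budget, 8·z = 52 − 6·2 = 40, so z* = 5.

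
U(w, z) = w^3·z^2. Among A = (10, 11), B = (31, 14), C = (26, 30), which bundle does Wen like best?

Bundle C

Evaluate utility at each bundle:
U(A) = 121000.
U(B) = 5839036.
U(C) = 15818400.
Highest utility is C, so C ≻ B ≻ A.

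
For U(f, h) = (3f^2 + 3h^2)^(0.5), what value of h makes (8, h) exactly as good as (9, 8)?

U depends on (f, h) only through S = 3f^2 + 3h^2, so equal utility means equal S. At (9, 8): S = 435.
With f = 8: 3·8^2 = 192, so 3h^2 = 435 − 192 = 243, i.e. h^2 = 81.
Hence h = √81 = 9.
Check: U(8, 9) = 20.8567.

h = 9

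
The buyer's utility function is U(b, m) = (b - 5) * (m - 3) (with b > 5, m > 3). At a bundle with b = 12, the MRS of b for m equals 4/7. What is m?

m = 7

MU_b = (m−3), MU_m = (b−5).
MRS = (m−3)/(b−5).
Substitute b = 12: MRS = (m − 3)/7. Setting this equal to 4/7 gives m − 3 = (4/7)·7 = 4, so m = 7.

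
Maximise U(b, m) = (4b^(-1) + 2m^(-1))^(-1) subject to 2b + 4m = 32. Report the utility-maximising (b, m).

b* = 8, m* = 4

For CES with ρ = -1, MRS = (4/2)·(m/b)^2.
Tangency: set MRS = p_b/p_m = 2/4 = 0.5.
So (m/b)^2 = 0.25; taking the square root, m/b = 0.5, i.e. m = 0.5·b.
Substitute into the budget 2·b + 4·m = 32: 4·b = 32, so b* = 8 and m* = 0.5·8 = 4.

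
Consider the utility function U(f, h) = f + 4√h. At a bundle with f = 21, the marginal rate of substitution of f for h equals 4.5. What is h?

MU_f = 1, MU_h = 4/(2√h).
MRS = 1 ÷ (4/(2√h)).
MRS depends only on h: 0.5·√h = 4.5 ⇒ √h = 4.5/0.5 = 9 ⇒ h = 81.

h = 81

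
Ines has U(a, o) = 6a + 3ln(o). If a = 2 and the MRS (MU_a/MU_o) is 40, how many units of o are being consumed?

o = 20

MU_a = 6, MU_o = 3/o.
MRS = 6 ÷ (3/o).
MRS depends only on o: 2·o = 40 ⇒ o = 40/2 = 20.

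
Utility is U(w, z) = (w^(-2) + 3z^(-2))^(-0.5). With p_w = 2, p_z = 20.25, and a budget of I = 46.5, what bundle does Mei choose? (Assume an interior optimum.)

w* = 3, z* = 2

For CES with ρ = -2, MRS = (1/3)·(z/w)^3.
Tangency: set MRS = p_w/p_z = 2/20.25 = 8/81.
So (z/w)^3 = 8/27; taking the cube root, z/w = 2/3, i.e. z = (2/3)·w.
Substitute into the budget 2·w + 20.25·z = 46.5: 15.5·w = 46.5, so w* = 3 and z* = (2/3)·3 = 2.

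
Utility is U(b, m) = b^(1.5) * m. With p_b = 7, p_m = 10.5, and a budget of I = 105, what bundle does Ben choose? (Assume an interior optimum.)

MU_b = 1.5·√b·m and MU_m = b^(1.5).
MRS = MU_b/MU_m = (1.5)·m/b.
Tangency: set MRS = p_b/p_m = 7/10.5 = 2/3.
So (1.5)·m/b = 2/3, i.e. m = (4/9)·b.
Substitute into the budget 7·b + 10.5·m = 105: (35/3)·b = 105, so b* = 9.
Then m* = (4/9)·9 = 4.

b* = 9, m* = 4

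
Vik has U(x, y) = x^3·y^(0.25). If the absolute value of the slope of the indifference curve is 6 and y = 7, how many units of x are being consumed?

MU_x = 3·x^2·y^(0.25) and MU_y = 0.25·x^3·y^(-0.75).
MRS = MU_x/MU_y = (12)·y/x.
Substitute y = 7: MRS = 84/x. Setting 84/x = 6 gives x = 84/6 = 14.

x = 14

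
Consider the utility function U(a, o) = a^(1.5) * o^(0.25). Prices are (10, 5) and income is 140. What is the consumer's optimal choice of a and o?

a* = 12, o* = 4

MU_a = 1.5·√a·o^(0.25) and MU_o = 0.25·a^(1.5)·o^(-0.75).
MRS = MU_a/MU_o = (6)·o/a.
Tangency: set MRS = p_a/p_o = 10/5 = 2.
So (6)·o/a = 2, i.e. o = (1/3)·a.
Substitute into the budget 10·a + 5·o = 140: (35/3)·a = 140, so a* = 12.
Then o* = (1/3)·12 = 4.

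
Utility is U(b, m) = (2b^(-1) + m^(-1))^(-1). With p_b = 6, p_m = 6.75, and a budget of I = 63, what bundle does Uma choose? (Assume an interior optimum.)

For CES with ρ = -1, MRS = (2/1)·(m/b)^2.
Tangency: set MRS = p_b/p_m = 6/6.75 = 8/9.
So (m/b)^2 = 4/9; taking the square root, m/b = 2/3, i.e. m = (2/3)·b.
Substitute into the budget 6·b + 6.75·m = 63: 10.5·b = 63, so b* = 6 and m* = (2/3)·6 = 4.

b* = 6, m* = 4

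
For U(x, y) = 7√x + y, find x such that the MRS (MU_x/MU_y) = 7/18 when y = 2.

x = 81

MU_x = 7/(2√x), MU_y = 1.
MRS = 7/(2√x) ÷ 1.
MRS depends only on x: 3.5/√x = 7/18 ⇒ √x = 3.5/(7/18) = 9 ⇒ x = 81.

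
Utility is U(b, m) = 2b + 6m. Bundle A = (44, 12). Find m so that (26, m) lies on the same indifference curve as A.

U(44, 12) = 160.
Set U(26, m) = 160 and solve.
2·26 + 6m = 160 ⇒ 6m = 108 ⇒ m = 18.
Check: U(26, 18) = 160.

m = 18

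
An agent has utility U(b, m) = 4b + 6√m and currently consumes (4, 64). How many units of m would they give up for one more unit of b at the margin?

MRS = 32/3

MU_b = 4, MU_m = 6/(2√m).
MRS = 4 ÷ (6/(2√m)).
At (4, 64): MRS = 32/3.
That is, one extra unit of b is worth 32/3 units of m at the margin.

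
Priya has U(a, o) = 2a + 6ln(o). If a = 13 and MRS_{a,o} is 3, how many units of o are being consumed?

o = 9

MU_a = 2, MU_o = 6/o.
MRS = 2 ÷ (6/o).
MRS depends only on o: (1/3)·o = 3 ⇒ o = 3/(1/3) = 9.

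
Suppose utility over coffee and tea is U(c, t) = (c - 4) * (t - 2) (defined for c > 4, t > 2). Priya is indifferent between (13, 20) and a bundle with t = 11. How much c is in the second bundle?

U(13, 20) = 162.
Set U(c, 11) = 162 and solve.
With t = 11: (11 − 2) = 9, so (c − 4) = 162/9 = 18.
So c = 4 + 18 = 22.
Check: U(22, 11) = 162.

c = 22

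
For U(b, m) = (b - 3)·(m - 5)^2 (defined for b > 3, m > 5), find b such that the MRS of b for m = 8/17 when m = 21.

b = 20

MU_b = (m−5)^2, MU_m = 2·(b−3)·(m−5).
MRS = (1/2)·(m−5)/(b−3).
Substitute m = 21: MRS = 8/(b − 3). Setting this equal to 8/17 gives b − 3 = 8/(8/17) = 17, so b = 20.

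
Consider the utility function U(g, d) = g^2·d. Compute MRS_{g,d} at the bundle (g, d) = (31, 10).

MRS = 20/31

MU_g = 2·g·d and MU_d = g^2.
MRS = MU_g/MU_d = (2/1)·d/g.
At (31, 10): MRS = 20/31.
So at (31, 10) the consumer would give up 20/31 units of d for one more unit of g.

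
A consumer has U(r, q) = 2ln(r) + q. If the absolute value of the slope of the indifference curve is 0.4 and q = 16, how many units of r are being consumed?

MU_r = 2/r, MU_q = 1.
MRS = 2/r ÷ 1.
MRS depends only on r: 2/r = 0.4 ⇒ r = 2/0.4 = 5.

r = 5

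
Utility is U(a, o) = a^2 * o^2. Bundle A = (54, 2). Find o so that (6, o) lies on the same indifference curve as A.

U(54, 2) = 11664.
Set U(6, o) = 11664 and solve.
With a = 6: 6^2 = 36, so o^2 = 11664/36 = 324; taking the square root, o = 18.
Check: U(6, 18) = 11664.

o = 18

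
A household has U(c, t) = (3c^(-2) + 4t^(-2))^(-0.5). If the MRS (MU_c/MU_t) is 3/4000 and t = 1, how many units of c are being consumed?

For CES with ρ = -2, MRS = (3/4)·(t/c)^3.
Setting (3/4)·(1/c)^3 = 3/4000 gives (1/c)^3 = 1/1000, so 1/c = 0.1 and c = 10.

c = 10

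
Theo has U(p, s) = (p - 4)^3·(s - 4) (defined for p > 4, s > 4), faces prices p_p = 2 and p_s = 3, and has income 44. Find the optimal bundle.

MU_p = 3·(p−4)^2·(s−4), MU_s = (p−4)^3.
MRS = (3/1)·(s−4)/(p−4).
Tangency: set MRS = p_p/p_s = 2/3.
So (3/1)·(s − 4)/(p − 4) = 2/3, i.e. (s − 4) = (2/9)·(p − 4).
Rewrite the budget in excess-of-subsistence terms: 2·(p − 4) + 3·(s − 4) = 44 − 2·4 − 3·4 = 24.
Substituting, (8/3)·(p − 4) = 24, so p − 4 = 9 and p* = 13.
Then s − 4 = (2/9)·9 = 2, so s* = 6.

p* = 13, s* = 6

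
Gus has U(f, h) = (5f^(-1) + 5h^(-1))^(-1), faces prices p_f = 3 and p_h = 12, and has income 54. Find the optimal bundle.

f* = 6, h* = 3

For CES with ρ = -1, MRS = (h/f)^2.
Tangency: set MRS = p_f/p_h = 3/12 = 0.25.
So (h/f)^2 = 0.25; taking the square root, h/f = 0.5, i.e. h = 0.5·f.
Substitute into the budget 3·f + 12·h = 54: 9·f = 54, so f* = 6 and h* = 0.5·6 = 3.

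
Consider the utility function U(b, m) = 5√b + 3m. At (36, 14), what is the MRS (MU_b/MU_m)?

MU_b = 5/(2√b), MU_m = 3.
MRS = 5/(2√b) ÷ 3.
At (36, 14): MRS = 5/36.
That is, one extra unit of b is worth 5/36 units of m at the margin.

MRS = 5/36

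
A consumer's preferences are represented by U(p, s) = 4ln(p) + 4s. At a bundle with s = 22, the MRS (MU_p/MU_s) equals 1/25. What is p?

MU_p = 4/p, MU_s = 4.
MRS = 4/p ÷ 4.
MRS depends only on p: 1/p = 1/25 ⇒ p = 1/(1/25) = 25.

p = 25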